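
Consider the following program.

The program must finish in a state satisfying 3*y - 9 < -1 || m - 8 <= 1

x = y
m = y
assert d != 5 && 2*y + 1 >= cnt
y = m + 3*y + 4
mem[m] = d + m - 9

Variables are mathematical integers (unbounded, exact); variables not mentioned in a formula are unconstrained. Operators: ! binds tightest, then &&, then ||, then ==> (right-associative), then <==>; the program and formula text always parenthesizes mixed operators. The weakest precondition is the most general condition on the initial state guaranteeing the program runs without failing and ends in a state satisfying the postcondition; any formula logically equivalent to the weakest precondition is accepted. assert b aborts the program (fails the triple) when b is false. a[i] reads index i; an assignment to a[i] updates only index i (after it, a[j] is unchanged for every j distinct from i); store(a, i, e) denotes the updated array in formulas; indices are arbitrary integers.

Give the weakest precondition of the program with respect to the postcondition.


Working backward. After the program, the postcondition 3*y - 9 < -1 || m - 8 <= 1 must hold; in canonical form it is 3*y < 8 || m <= 9.
Before mem[m] := d + m - 9: 3*y < 8 || m <= 9
Before y := m + 3*y + 4: 3*m + 9*y < -4 || m <= 9
Before assert d != 5 && 2*y + 1 >= cnt: d != 5 && 2*y >= cnt - 1 && (3*m + 9*y < -4 || m <= 9)
Before m := y: d != 5 && 2*y >= cnt - 1 && (12*y < -4 || y <= 9)
Before x := y: d != 5 && 2*y >= cnt - 1 && (12*y < -4 || y <= 9)
Answer: WP = d != 5 && 2*y >= cnt - 1 && (12*y < -4 || y <= 9)


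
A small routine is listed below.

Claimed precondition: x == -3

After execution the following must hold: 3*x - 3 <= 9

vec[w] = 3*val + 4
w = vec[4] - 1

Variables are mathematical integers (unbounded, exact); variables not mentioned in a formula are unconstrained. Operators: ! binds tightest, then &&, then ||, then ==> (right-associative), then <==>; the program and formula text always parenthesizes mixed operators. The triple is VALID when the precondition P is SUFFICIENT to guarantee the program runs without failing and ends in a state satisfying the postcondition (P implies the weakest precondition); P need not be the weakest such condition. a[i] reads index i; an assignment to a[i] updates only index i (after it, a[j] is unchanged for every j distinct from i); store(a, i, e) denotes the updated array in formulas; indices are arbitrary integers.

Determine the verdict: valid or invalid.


Working backward. After the program, the postcondition 3*x - 3 <= 9 must hold; in canonical form it is 3*x <= 12.
Before w := vec[4] - 1: 3*x <= 12
Before vec[w] := 3*val + 4: 3*x <= 12
The weakest precondition is 3*x <= 12.
Check whether x == -3 implies it.
Every state satisfying the precondition satisfies the weakest precondition: the implication holds.
Answer: valid


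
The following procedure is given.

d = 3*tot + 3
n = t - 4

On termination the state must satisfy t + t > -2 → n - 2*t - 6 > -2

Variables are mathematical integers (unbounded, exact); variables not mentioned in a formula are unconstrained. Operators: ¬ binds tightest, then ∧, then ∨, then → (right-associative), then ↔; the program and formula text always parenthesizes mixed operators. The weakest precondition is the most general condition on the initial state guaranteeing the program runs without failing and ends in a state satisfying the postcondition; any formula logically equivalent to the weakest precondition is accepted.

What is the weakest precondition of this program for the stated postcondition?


Working backward. After the program, the postcondition t + t > -2 → n - 2*t - 6 > -2 must hold; in canonical form it is 2*t > -2 → n > 2*t + 4.
Before n := t - 4: 2*t > -2 → t < -8
Before d := 3*tot + 3: 2*t > -2 → t < -8
Answer: WP = 2*t > -2 → t < -8


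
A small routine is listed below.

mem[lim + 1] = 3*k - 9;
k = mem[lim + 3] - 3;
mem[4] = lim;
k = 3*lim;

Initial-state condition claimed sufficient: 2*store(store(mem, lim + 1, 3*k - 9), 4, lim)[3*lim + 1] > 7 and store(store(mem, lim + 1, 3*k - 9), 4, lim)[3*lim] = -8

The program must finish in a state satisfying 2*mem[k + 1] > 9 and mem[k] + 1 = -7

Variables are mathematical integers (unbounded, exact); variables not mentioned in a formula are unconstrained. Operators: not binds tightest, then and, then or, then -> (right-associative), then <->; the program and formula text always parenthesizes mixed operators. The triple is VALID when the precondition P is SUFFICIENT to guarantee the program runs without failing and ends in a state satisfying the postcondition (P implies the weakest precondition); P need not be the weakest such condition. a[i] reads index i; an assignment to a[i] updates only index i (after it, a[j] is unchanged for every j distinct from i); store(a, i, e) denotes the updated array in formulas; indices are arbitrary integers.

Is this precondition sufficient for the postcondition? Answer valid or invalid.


Working backward. After the program, the postcondition 2*mem[k + 1] > 9 and mem[k] + 1 = -7 must hold; in canonical form it is 2*mem[k + 1] > 9 and mem[k] = -8.
Before k := 3*lim: 2*mem[3*lim + 1] > 9 and mem[3*lim] = -8
Before mem[4] := lim: 2*store(mem, 4, lim)[3*lim + 1] > 9 and store(mem, 4, lim)[3*lim] = -8
Before k := mem[lim + 3] - 3: 2*store(mem, 4, lim)[3*lim + 1] > 9 and store(mem, 4, lim)[3*lim] = -8
Before mem[lim + 1] := 3*k - 9: 2*store(store(mem, lim + 1, 3*k - 9), 4, lim)[3*lim + 1] > 9 and store(store(mem, lim + 1, 3*k - 9), 4, lim)[3*lim] = -8
The weakest precondition is 2*store(store(mem, lim + 1, 3*k - 9), 4, lim)[3*lim + 1] > 9 and store(store(mem, lim + 1, 3*k - 9), 4, lim)[3*lim] = -8.
Check whether 2*store(store(mem, lim + 1, 3*k - 9), 4, lim)[3*lim + 1] > 7 and store(store(mem, lim + 1, 3*k - 9), 4, lim)[3*lim] = -8 implies it.
Countermodel: at the initial state k = 1, lim = -1, mem = {[-3] = -8, [-2] = 4, [0] = 3, [4] = 3, elsewhere 3}, the precondition holds but the weakest precondition fails.
Answer: invalid


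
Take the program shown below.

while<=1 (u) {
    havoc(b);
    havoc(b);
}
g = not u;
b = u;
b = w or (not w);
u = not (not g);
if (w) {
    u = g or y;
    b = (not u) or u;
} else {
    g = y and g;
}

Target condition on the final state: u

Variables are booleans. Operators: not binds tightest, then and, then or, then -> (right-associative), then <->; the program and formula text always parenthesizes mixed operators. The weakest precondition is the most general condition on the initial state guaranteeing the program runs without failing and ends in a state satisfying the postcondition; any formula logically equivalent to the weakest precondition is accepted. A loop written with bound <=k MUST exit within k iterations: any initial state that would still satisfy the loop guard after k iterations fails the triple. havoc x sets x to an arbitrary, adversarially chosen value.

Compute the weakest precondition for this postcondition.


Working backward. After the program, u must hold.
Then branch requires g or y; else branch requires u.
Before the if: (w -> (g or y)) and ((not w) -> u)
Before u := not (not g): (w -> (g or y)) and ((not w) -> g)
Before b := w or (not w): (w -> (g or y)) and ((not w) -> g)
Before b := u: (w -> (g or y)) and ((not w) -> g)
Before g := not u: (w -> ((not u) or y)) and ((not w) -> (not u))
Before the loop (bound <=1), unroll the exhaustion recursion (WP_0 = exit-now case; WP_j = one more guarded iteration, up to j = 1):
  WP_0: (not u) and (w -> ((not u) or y)) and ((not w) -> (not u))
  WP_1: (u -> ((not u) and (w -> ((not u) or y)) and ((not w) -> (not u)))) and ((not u) -> ((w -> ((not u) or y)) and ((not w) -> (not u))))
So before the loop: (u -> ((not u) and (w -> ((not u) or y)) and ((not w) -> (not u)))) and ((not u) -> ((w -> ((not u) or y)) and ((not w) -> (not u))))
Answer: WP = (u -> ((not u) and (w -> ((not u) or y)) and ((not w) -> (not u)))) and ((not u) -> ((w -> ((not u) or y)) and ((not w) -> (not u))))


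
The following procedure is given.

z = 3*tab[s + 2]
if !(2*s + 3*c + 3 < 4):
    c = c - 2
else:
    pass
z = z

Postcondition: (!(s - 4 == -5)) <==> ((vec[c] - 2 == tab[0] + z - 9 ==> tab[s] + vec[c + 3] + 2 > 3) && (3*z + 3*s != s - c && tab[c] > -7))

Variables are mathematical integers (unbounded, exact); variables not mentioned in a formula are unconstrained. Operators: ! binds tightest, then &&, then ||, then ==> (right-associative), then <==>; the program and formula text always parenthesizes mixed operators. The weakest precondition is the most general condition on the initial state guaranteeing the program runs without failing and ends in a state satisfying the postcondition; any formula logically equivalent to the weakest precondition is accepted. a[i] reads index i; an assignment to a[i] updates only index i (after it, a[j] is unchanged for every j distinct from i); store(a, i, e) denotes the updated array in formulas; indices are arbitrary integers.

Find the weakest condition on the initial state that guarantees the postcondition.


Working backward. After the program, the postcondition (!(s - 4 == -5)) <==> ((vec[c] - 2 == tab[0] + z - 9 ==> tab[s] + vec[c + 3] + 2 > 3) && (3*z + 3*s != s - c && tab[c] > -7)) must hold; in canonical form it is (!(s == -1)) <==> ((vec[c] == tab[0] + z - 7 ==> tab[s] + vec[c + 3] > 1) && c + 2*s + 3*z != 0 && tab[c] > -7).
Before z := z: (!(s == -1)) <==> ((vec[c] == tab[0] + z - 7 ==> tab[s] + vec[c + 3] > 1) && c + 2*s + 3*z != 0 && tab[c] > -7)
Then branch requires (!(s == -1)) <==> ((vec[c - 2] == tab[0] + z - 7 ==> tab[s] + vec[c + 1] > 1) && c + 2*s + 3*z != 2 && tab[c - 2] > -7); else branch requires (!(s == -1)) <==> ((vec[c] == tab[0] + z - 7 ==> tab[s] + vec[c + 3] > 1) && c + 2*s + 3*z != 0 && tab[c] > -7).
Before the if: ((!(3*c + 2*s < 1)) ==> ((!(s == -1)) <==> ((vec[c - 2] == tab[0] + z - 7 ==> tab[s] + vec[c + 1] > 1) && c + 2*s + 3*z != 2 && tab[c - 2] > -7))) && (3*c + 2*s < 1 ==> ((!(s == -1)) <==> ((vec[c] == tab[0] + z - 7 ==> tab[s] + vec[c + 3] > 1) && c + 2*s + 3*z != 0 && tab[c] > -7)))
Before z := 3*tab[s + 2]: ((!(3*c + 2*s < 1)) ==> ((!(s == -1)) <==> ((vec[c - 2] == 3*tab[s + 2] + tab[0] - 7 ==> tab[s] + vec[c + 1] > 1) && 9*tab[s + 2] + c + 2*s != 2 && tab[c - 2] > -7))) && (3*c + 2*s < 1 ==> ((!(s == -1)) <==> ((vec[c] == 3*tab[s + 2] + tab[0] - 7 ==> tab[s] + vec[c + 3] > 1) && 9*tab[s + 2] + c + 2*s != 0 && tab[c] > -7)))
Answer: WP = ((!(3*c + 2*s < 1)) ==> ((!(s == -1)) <==> ((vec[c - 2] == 3*tab[s + 2] + tab[0] - 7 ==> tab[s] + vec[c + 1] > 1) && 9*tab[s + 2] + c + 2*s != 2 && tab[c - 2] > -7))) && (3*c + 2*s < 1 ==> ((!(s == -1)) <==> ((vec[c] == 3*tab[s + 2] + tab[0] - 7 ==> tab[s] + vec[c + 3] > 1) && 9*tab[s + 2] + c + 2*s != 0 && tab[c] > -7)))


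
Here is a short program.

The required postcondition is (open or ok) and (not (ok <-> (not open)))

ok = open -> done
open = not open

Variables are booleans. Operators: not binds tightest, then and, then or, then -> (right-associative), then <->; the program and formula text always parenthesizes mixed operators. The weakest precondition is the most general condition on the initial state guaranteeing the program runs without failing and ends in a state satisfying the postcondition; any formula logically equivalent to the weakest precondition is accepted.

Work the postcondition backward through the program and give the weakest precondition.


Working backward. After the program, (open or ok) and (not (ok <-> (not open))) must hold.
Before open := not open: ((not open) or ok) and (not (ok <-> open))
Before ok := open -> done: ((not open) or (open -> done)) and (not ((open -> done) <-> open))
Answer: WP = ((not open) or (open -> done)) and (not ((open -> done) <-> open))


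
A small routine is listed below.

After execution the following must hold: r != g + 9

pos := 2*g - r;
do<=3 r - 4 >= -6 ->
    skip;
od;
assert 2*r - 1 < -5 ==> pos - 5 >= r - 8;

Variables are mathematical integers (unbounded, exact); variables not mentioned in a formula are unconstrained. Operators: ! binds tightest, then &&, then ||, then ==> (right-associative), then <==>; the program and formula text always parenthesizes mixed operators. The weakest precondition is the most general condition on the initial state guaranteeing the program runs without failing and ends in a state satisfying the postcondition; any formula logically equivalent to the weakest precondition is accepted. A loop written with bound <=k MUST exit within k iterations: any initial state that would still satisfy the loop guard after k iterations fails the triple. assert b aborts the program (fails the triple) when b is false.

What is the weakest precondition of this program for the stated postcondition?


Working backward. After the program, r != g + 9 must hold.
Before assert 2*r - 1 < -5 ==> pos - 5 >= r - 8: (2*r < -4 ==> pos >= r - 3) && r != g + 9
Before the loop (bound <=3), unroll the exhaustion recursion (WP_0 = exit-now case; WP_j = one more guarded iteration, up to j = 3):
  WP_0: (!(r >= -2)) && (2*r < -4 ==> pos >= r - 3) && r != g + 9
  WP_1: (r >= -2 ==> ((!(r >= -2)) && (2*r < -4 ==> pos >= r - 3) && r != g + 9)) && ((!(r >= -2)) ==> ((2*r < -4 ==> pos >= r - 3) && r != g + 9))
  WP_2: (r >= -2 ==> ((r >= -2 ==> ((!(r >= -2)) && (2*r < -4 ==> pos >= r - 3) && r != g + 9)) && ((!(r >= -2)) ==> ((2*r < -4 ==> pos >= r - 3) && r != g + 9)))) && ((!(r >= -2)) ==> ((2*r < -4 ==> pos >= r - 3) && r != g + 9))
  WP_3: (r >= -2 ==> ((r >= -2 ==> ((r >= -2 ==> ((!(r >= -2)) && (2*r < -4 ==> pos >= r - 3) && r != g + 9)) && ((!(r >= -2)) ==> ((2*r < -4 ==> pos >= r - 3) && r != g + 9)))) && ((!(r >= -2)) ==> ((2*r < -4 ==> pos >= r - 3) && r != g + 9)))) && ((!(r >= -2)) ==> ((2*r < -4 ==> pos >= r - 3) && r != g + 9))
So before the loop: (r >= -2 ==> ((r >= -2 ==> ((r >= -2 ==> ((!(r >= -2)) && (2*r < -4 ==> pos >= r - 3) && r != g + 9)) && ((!(r >= -2)) ==> ((2*r < -4 ==> pos >= r - 3) && r != g + 9)))) && ((!(r >= -2)) ==> ((2*r < -4 ==> pos >= r - 3) && r != g + 9)))) && ((!(r >= -2)) ==> ((2*r < -4 ==> pos >= r - 3) && r != g + 9))
Before pos := 2*g - r: (r >= -2 ==> ((r >= -2 ==> ((r >= -2 ==> ((!(r >= -2)) && (2*r < -4 ==> 2*g >= 2*r - 3) && r != g + 9)) && ((!(r >= -2)) ==> ((2*r < -4 ==> 2*g >= 2*r - 3) && r != g + 9)))) && ((!(r >= -2)) ==> ((2*r < -4 ==> 2*g >= 2*r - 3) && r != g + 9)))) && ((!(r >= -2)) ==> ((2*r < -4 ==> 2*g >= 2*r - 3) && r != g + 9))
Answer: WP = (r >= -2 ==> ((r >= -2 ==> ((r >= -2 ==> ((!(r >= -2)) && (2*r < -4 ==> 2*g >= 2*r - 3) && r != g + 9)) && ((!(r >= -2)) ==> ((2*r < -4 ==> 2*g >= 2*r - 3) && r != g + 9)))) && ((!(r >= -2)) ==> ((2*r < -4 ==> 2*g >= 2*r - 3) && r != g + 9)))) && ((!(r >= -2)) ==> ((2*r < -4 ==> 2*g >= 2*r - 3) && r != g + 9))


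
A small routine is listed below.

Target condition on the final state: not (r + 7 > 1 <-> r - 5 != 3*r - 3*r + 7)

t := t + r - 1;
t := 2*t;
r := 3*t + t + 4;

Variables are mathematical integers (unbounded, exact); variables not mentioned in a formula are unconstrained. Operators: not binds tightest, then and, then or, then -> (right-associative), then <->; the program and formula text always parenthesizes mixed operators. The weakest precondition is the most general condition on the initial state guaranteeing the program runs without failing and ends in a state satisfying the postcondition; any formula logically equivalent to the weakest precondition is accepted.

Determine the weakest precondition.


Working backward. After the program, the postcondition not (r + 7 > 1 <-> r - 5 != 3*r - 3*r + 7) must hold; in canonical form it is not (r > -6 <-> r != 12).
Before r := 3*t + t + 4: not (4*t > -10 <-> 4*t != 8)
Before t := 2*t: not (8*t > -10 <-> 8*t != 8)
Before t := t + r - 1: not (8*r + 8*t > -2 <-> 8*r + 8*t != 16)
Answer: WP = not (8*r + 8*t > -2 <-> 8*r + 8*t != 16)


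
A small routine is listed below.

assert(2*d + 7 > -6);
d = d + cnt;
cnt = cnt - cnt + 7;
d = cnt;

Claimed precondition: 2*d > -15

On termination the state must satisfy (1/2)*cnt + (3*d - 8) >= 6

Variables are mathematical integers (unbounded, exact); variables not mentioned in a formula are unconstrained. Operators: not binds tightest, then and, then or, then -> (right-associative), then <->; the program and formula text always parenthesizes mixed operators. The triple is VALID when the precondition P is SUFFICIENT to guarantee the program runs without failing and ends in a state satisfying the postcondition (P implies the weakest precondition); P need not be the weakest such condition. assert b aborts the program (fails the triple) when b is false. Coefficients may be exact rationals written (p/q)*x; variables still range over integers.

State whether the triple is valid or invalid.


Working backward. After the program, the postcondition (1/2)*cnt + (3*d - 8) >= 6 must hold; in canonical form it is (1/2)*cnt + 3*d >= 14.
Before d := cnt: (7/2)*cnt >= 14
Before cnt := cnt - cnt + 7: true
Before d := d + cnt: true
Before assert 2*d + 7 > -6: 2*d > -13
The weakest precondition is 2*d > -13.
Check whether 2*d > -15 implies it.
Countermodel: at the initial state d = -7, the precondition holds but the weakest precondition fails.
Answer: invalid


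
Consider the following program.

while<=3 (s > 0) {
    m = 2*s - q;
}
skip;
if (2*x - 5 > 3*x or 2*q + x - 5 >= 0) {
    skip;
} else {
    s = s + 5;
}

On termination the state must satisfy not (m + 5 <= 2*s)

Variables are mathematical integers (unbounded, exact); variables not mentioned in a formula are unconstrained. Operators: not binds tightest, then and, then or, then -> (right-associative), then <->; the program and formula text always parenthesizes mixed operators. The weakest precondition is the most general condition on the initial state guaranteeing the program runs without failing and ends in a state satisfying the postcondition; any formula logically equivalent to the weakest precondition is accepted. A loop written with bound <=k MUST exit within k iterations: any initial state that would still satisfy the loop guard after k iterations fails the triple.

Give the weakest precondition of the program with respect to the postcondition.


Working backward. After the program, the postcondition not (m + 5 <= 2*s) must hold; in canonical form it is not (m <= 2*s - 5).
Then branch requires not (m <= 2*s - 5); else branch requires not (m <= 2*s + 5).
Before the if: ((x < -5 or 2*q + x >= 5) -> (not (m <= 2*s - 5))) and ((not (x < -5 or 2*q + x >= 5)) -> (not (m <= 2*s + 5)))
Before skip: ((x < -5 or 2*q + x >= 5) -> (not (m <= 2*s - 5))) and ((not (x < -5 or 2*q + x >= 5)) -> (not (m <= 2*s + 5)))
Before the loop (bound <=3), unroll the exhaustion recursion (WP_0 = exit-now case; WP_j = one more guarded iteration, up to j = 3):
  WP_0: (not (s > 0)) and ((x < -5 or 2*q + x >= 5) -> (not (m <= 2*s - 5))) and ((not (x < -5 or 2*q + x >= 5)) -> (not (m <= 2*s + 5)))
  WP_1: (s > 0 -> ((not (s > 0)) and ((x < -5 or 2*q + x >= 5) -> (not (q >= 5))) and ((not (x < -5 or 2*q + x >= 5)) -> (not (q >= -5))))) and ((not (s > 0)) -> (((x < -5 or 2*q + x >= 5) -> (not (m <= 2*s - 5))) and ((not (x < -5 or 2*q + x >= 5)) -> (not (m <= 2*s + 5)))))
  WP_2: (s > 0 -> ((s > 0 -> ((not (s > 0)) and ((x < -5 or 2*q + x >= 5) -> (not (q >= 5))) and ((not (x < -5 or 2*q + x >= 5)) -> (not (q >= -5))))) and ((not (s > 0)) -> (((x < -5 or 2*q + x >= 5) -> (not (q >= 5))) and ((not (x < -5 or 2*q + x >= 5)) -> (not (q >= -5))))))) and ((not (s > 0)) -> (((x < -5 or 2*q + x >= 5) -> (not (m <= 2*s - 5))) and ((not (x < -5 or 2*q + x >= 5)) -> (not (m <= 2*s + 5)))))
  WP_3: (s > 0 -> ((s > 0 -> ((s > 0 -> ((not (s > 0)) and ((x < -5 or 2*q + x >= 5) -> (not (q >= 5))) and ((not (x < -5 or 2*q + x >= 5)) -> (not (q >= -5))))) and ((not (s > 0)) -> (((x < -5 or 2*q + x >= 5) -> (not (q >= 5))) and ((not (x < -5 or 2*q + x >= 5)) -> (not (q >= -5))))))) and ((not (s > 0)) -> (((x < -5 or 2*q + x >= 5) -> (not (q >= 5))) and ((not (x < -5 or 2*q + x >= 5)) -> (not (q >= -5))))))) and ((not (s > 0)) -> (((x < -5 or 2*q + x >= 5) -> (not (m <= 2*s - 5))) and ((not (x < -5 or 2*q + x >= 5)) -> (not (m <= 2*s + 5)))))
So before the loop: (s > 0 -> ((s > 0 -> ((s > 0 -> ((not (s > 0)) and ((x < -5 or 2*q + x >= 5) -> (not (q >= 5))) and ((not (x < -5 or 2*q + x >= 5)) -> (not (q >= -5))))) and ((not (s > 0)) -> (((x < -5 or 2*q + x >= 5) -> (not (q >= 5))) and ((not (x < -5 or 2*q + x >= 5)) -> (not (q >= -5))))))) and ((not (s > 0)) -> (((x < -5 or 2*q + x >= 5) -> (not (q >= 5))) and ((not (x < -5 or 2*q + x >= 5)) -> (not (q >= -5))))))) and ((not (s > 0)) -> (((x < -5 or 2*q + x >= 5) -> (not (m <= 2*s - 5))) and ((not (x < -5 or 2*q + x >= 5)) -> (not (m <= 2*s + 5)))))
Answer: WP = (s > 0 -> ((s > 0 -> ((s > 0 -> ((not (s > 0)) and ((x < -5 or 2*q + x >= 5) -> (not (q >= 5))) and ((not (x < -5 or 2*q + x >= 5)) -> (not (q >= -5))))) and ((not (s > 0)) -> (((x < -5 or 2*q + x >= 5) -> (not (q >= 5))) and ((not (x < -5 or 2*q + x >= 5)) -> (not (q >= -5))))))) and ((not (s > 0)) -> (((x < -5 or 2*q + x >= 5) -> (not (q >= 5))) and ((not (x < -5 or 2*q + x >= 5)) -> (not (q >= -5))))))) and ((not (s > 0)) -> (((x < -5 or 2*q + x >= 5) -> (not (m <= 2*s - 5))) and ((not (x < -5 or 2*q + x >= 5)) -> (not (m <= 2*s + 5)))))


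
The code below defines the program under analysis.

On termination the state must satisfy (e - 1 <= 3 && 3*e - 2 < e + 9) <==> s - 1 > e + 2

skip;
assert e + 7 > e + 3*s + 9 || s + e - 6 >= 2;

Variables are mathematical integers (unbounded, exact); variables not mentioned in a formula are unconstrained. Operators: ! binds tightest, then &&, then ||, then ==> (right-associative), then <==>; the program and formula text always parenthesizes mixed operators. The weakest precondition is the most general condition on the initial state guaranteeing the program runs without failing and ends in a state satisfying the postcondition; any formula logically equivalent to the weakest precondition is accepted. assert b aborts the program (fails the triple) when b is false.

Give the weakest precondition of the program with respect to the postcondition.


Working backward. After the program, the postcondition (e - 1 <= 3 && 3*e - 2 < e + 9) <==> s - 1 > e + 2 must hold; in canonical form it is (e <= 4 && 2*e < 11) <==> s > e + 3.
Before assert e + 7 > e + 3*s + 9 || s + e - 6 >= 2: (3*s < -2 || e + s >= 8) && ((e <= 4 && 2*e < 11) <==> s > e + 3)
Before skip: (3*s < -2 || e + s >= 8) && ((e <= 4 && 2*e < 11) <==> s > e + 3)
Answer: WP = (3*s < -2 || e + s >= 8) && ((e <= 4 && 2*e < 11) <==> s > e + 3)


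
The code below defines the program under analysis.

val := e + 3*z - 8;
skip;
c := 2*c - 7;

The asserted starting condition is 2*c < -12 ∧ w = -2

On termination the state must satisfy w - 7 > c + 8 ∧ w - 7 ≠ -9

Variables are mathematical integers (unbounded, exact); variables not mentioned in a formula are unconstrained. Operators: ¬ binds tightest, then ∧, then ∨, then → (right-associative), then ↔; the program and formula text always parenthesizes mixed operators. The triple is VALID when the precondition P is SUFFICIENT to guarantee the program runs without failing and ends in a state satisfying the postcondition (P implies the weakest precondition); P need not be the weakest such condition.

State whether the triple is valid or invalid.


Working backward. After the program, the postcondition w - 7 > c + 8 ∧ w - 7 ≠ -9 must hold; in canonical form it is w > c + 15 ∧ w ≠ -2.
Before c := 2*c - 7: w > 2*c + 8 ∧ w ≠ -2
Before skip: w > 2*c + 8 ∧ w ≠ -2
Before val := e + 3*z - 8: w > 2*c + 8 ∧ w ≠ -2
The weakest precondition is w > 2*c + 8 ∧ w ≠ -2.
Check whether 2*c < -12 ∧ w = -2 implies it.
Countermodel: at the initial state c = -7, w = -2, the precondition holds but the weakest precondition fails.
Answer: invalid


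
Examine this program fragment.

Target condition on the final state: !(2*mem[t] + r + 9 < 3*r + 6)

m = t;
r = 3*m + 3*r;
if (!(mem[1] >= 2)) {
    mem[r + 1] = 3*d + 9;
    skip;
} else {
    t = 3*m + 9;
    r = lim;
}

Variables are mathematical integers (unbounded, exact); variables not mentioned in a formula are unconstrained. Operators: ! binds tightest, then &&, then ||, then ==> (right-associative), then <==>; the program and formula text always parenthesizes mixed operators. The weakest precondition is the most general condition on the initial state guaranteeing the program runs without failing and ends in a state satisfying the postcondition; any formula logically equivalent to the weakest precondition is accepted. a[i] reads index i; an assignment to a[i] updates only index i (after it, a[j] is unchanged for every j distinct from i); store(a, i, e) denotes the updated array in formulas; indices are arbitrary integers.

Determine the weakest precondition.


Working backward. After the program, the postcondition !(2*mem[t] + r + 9 < 3*r + 6) must hold; in canonical form it is !(2*mem[t] < 2*r - 3).
Then branch requires !(2*store(mem, r + 1, 3*d + 9)[t] < 2*r - 3); else branch requires !(2*mem[3*m + 9] < 2*lim - 3).
Before the if: ((!(mem[1] >= 2)) ==> (!(2*store(mem, r + 1, 3*d + 9)[t] < 2*r - 3))) && (mem[1] >= 2 ==> (!(2*mem[3*m + 9] < 2*lim - 3)))
Before r := 3*m + 3*r: ((!(mem[1] >= 2)) ==> (!(2*store(mem, 3*m + 3*r + 1, 3*d + 9)[t] < 6*m + 6*r - 3))) && (mem[1] >= 2 ==> (!(2*mem[3*m + 9] < 2*lim - 3)))
Before m := t: ((!(mem[1] >= 2)) ==> (!(2*store(mem, 3*r + 3*t + 1, 3*d + 9)[t] < 6*r + 6*t - 3))) && (mem[1] >= 2 ==> (!(2*mem[3*t + 9] < 2*lim - 3)))
Answer: WP = ((!(mem[1] >= 2)) ==> (!(2*store(mem, 3*r + 3*t + 1, 3*d + 9)[t] < 6*r + 6*t - 3))) && (mem[1] >= 2 ==> (!(2*mem[3*t + 9] < 2*lim - 3)))


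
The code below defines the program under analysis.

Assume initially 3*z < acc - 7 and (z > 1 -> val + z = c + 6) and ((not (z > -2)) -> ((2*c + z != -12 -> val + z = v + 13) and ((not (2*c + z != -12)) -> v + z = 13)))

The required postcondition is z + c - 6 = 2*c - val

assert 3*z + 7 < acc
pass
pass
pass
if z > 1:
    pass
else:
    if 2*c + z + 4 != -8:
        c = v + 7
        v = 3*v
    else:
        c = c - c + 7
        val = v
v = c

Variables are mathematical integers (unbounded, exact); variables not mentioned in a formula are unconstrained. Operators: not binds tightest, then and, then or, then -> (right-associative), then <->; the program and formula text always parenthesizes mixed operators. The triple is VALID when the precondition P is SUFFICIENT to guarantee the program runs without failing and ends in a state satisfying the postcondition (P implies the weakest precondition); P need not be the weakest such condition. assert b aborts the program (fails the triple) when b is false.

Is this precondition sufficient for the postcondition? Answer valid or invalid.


Working backward. After the program, the postcondition z + c - 6 = 2*c - val must hold; in canonical form it is val + z = c + 6.
Before v := c: val + z = c + 6
Then branch requires val + z = c + 6; else branch requires (2*c + z != -12 -> val + z = v + 13) and ((not (2*c + z != -12)) -> v + z = 13).
Before the if: (z > 1 -> val + z = c + 6) and ((not (z > 1)) -> ((2*c + z != -12 -> val + z = v + 13) and ((not (2*c + z != -12)) -> v + z = 13)))
Before skip: (z > 1 -> val + z = c + 6) and ((not (z > 1)) -> ((2*c + z != -12 -> val + z = v + 13) and ((not (2*c + z != -12)) -> v + z = 13)))
Before skip: (z > 1 -> val + z = c + 6) and ((not (z > 1)) -> ((2*c + z != -12 -> val + z = v + 13) and ((not (2*c + z != -12)) -> v + z = 13)))
Before skip: (z > 1 -> val + z = c + 6) and ((not (z > 1)) -> ((2*c + z != -12 -> val + z = v + 13) and ((not (2*c + z != -12)) -> v + z = 13)))
Before assert 3*z + 7 < acc: 3*z < acc - 7 and (z > 1 -> val + z = c + 6) and ((not (z > 1)) -> ((2*c + z != -12 -> val + z = v + 13) and ((not (2*c + z != -12)) -> v + z = 13)))
The weakest precondition is 3*z < acc - 7 and (z > 1 -> val + z = c + 6) and ((not (z > 1)) -> ((2*c + z != -12 -> val + z = v + 13) and ((not (2*c + z != -12)) -> v + z = 13))).
Check whether 3*z < acc - 7 and (z > 1 -> val + z = c + 6) and ((not (z > -2)) -> ((2*c + z != -12 -> val + z = v + 13) and ((not (2*c + z != -12)) -> v + z = 13))) implies it.
Countermodel: at the initial state acc = 8, c = 0, v = 14, val = 28, z = 0, the precondition holds but the weakest precondition fails.
Answer: invalid


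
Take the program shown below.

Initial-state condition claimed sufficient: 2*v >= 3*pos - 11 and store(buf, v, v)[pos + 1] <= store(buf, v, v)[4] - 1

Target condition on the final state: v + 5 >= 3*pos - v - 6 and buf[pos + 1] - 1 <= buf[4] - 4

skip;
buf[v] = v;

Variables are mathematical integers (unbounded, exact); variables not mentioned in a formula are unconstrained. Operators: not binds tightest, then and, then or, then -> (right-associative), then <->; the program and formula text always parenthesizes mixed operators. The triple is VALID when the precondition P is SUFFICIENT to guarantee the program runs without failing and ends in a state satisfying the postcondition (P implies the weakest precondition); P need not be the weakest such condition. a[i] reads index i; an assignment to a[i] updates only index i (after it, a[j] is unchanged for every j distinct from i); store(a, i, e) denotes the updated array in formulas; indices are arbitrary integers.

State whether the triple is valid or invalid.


Working backward. After the program, the postcondition v + 5 >= 3*pos - v - 6 and buf[pos + 1] - 1 <= buf[4] - 4 must hold; in canonical form it is 2*v >= 3*pos - 11 and buf[pos + 1] <= buf[4] - 3.
Before buf[v] := v: 2*v >= 3*pos - 11 and store(buf, v, v)[pos + 1] <= store(buf, v, v)[4] - 3
Before skip: 2*v >= 3*pos - 11 and store(buf, v, v)[pos + 1] <= store(buf, v, v)[4] - 3
The weakest precondition is 2*v >= 3*pos - 11 and store(buf, v, v)[pos + 1] <= store(buf, v, v)[4] - 3.
Check whether 2*v >= 3*pos - 11 and store(buf, v, v)[pos + 1] <= store(buf, v, v)[4] - 1 implies it.
Countermodel: at the initial state buf = {[1] = -1, [2] = 8, [4] = 0, elsewhere 8}, pos = 0, v = 2, the precondition holds but the weakest precondition fails.
Answer: invalid


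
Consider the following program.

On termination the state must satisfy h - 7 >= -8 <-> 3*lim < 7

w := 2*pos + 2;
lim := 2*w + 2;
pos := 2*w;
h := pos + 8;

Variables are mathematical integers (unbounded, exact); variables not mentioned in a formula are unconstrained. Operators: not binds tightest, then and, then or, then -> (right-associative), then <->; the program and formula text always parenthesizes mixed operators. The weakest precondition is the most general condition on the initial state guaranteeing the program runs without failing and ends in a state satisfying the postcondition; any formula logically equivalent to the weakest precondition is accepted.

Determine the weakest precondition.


Working backward. After the program, the postcondition h - 7 >= -8 <-> 3*lim < 7 must hold; in canonical form it is h >= -1 <-> 3*lim < 7.
Before h := pos + 8: pos >= -9 <-> 3*lim < 7
Before pos := 2*w: 2*w >= -9 <-> 3*lim < 7
Before lim := 2*w + 2: 2*w >= -9 <-> 6*w < 1
Before w := 2*pos + 2: 4*pos >= -13 <-> 12*pos < -11
Answer: WP = 4*pos >= -13 <-> 12*pos < -11


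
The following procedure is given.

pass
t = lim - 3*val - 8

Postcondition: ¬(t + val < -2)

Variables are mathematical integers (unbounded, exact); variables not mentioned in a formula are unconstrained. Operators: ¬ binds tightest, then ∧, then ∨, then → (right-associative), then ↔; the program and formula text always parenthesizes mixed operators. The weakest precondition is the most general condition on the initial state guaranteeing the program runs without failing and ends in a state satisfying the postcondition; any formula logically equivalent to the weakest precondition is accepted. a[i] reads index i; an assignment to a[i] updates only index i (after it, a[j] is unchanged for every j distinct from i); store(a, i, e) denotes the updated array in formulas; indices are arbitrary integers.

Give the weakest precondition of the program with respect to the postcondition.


Working backward. After the program, ¬(t + val < -2) must hold.
Before t := lim - 3*val - 8: ¬(lim < 2*val + 6)
Before skip: ¬(lim < 2*val + 6)
Answer: WP = ¬(lim < 2*val + 6)


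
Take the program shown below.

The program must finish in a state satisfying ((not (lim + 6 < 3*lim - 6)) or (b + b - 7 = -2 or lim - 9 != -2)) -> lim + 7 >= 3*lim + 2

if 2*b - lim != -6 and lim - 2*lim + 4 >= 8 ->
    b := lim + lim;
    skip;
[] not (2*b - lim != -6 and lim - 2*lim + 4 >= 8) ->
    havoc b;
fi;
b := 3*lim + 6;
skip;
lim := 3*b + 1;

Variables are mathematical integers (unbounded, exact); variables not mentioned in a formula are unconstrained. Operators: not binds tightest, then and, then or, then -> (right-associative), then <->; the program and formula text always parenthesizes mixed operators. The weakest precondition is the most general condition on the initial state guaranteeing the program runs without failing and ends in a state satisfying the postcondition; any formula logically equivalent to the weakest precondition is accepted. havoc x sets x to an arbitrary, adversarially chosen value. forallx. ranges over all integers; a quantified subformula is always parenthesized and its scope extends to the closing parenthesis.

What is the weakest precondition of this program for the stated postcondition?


Working backward. After the program, the postcondition ((not (lim + 6 < 3*lim - 6)) or (b + b - 7 = -2 or lim - 9 != -2)) -> lim + 7 >= 3*lim + 2 must hold; in canonical form it is ((not (2*lim > 12)) or 2*b = 5 or lim != 7) -> 2*lim <= 5.
Before lim := 3*b + 1: ((not (6*b > 10)) or 2*b = 5 or 3*b != 6) -> 6*b <= 3
Before skip: ((not (6*b > 10)) or 2*b = 5 or 3*b != 6) -> 6*b <= 3
Before b := 3*lim + 6: ((not (18*lim > -26)) or 6*lim = -7 or 9*lim != -12) -> 18*lim <= -33
Then branch requires ((not (18*lim > -26)) or 6*lim = -7 or 9*lim != -12) -> 18*lim <= -33; else branch requires ((not (18*lim > -26)) or 6*lim = -7 or 9*lim != -12) -> 18*lim <= -33.
Before the if: ((2*b != lim - 6 and lim <= -4) -> (((not (18*lim > -26)) or 6*lim = -7 or 9*lim != -12) -> 18*lim <= -33)) and ((not (2*b != lim - 6 and lim <= -4)) -> (((not (18*lim > -26)) or 6*lim = -7 or 9*lim != -12) -> 18*lim <= -33))
Answer: WP = ((2*b != lim - 6 and lim <= -4) -> (((not (18*lim > -26)) or 6*lim = -7 or 9*lim != -12) -> 18*lim <= -33)) and ((not (2*b != lim - 6 and lim <= -4)) -> (((not (18*lim > -26)) or 6*lim = -7 or 9*lim != -12) -> 18*lim <= -33))


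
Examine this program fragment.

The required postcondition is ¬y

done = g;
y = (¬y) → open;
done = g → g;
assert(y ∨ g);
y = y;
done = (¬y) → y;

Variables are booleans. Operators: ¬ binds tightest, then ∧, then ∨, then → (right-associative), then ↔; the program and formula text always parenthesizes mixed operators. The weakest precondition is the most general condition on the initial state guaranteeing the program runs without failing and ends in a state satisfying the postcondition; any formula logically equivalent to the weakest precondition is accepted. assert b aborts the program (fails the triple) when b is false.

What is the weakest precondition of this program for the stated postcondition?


Working backward. After the program, ¬y must hold.
Before done := (¬y) → y: ¬y
Before y := y: ¬y
Before assert y ∨ g: (y ∨ g) ∧ (¬y)
Before done := g → g: (y ∨ g) ∧ (¬y)
Before y := (¬y) → open: (((¬y) → open) ∨ g) ∧ (¬((¬y) → open))
Before done := g: (((¬y) → open) ∨ g) ∧ (¬((¬y) → open))
Answer: WP = (((¬y) → open) ∨ g) ∧ (¬((¬y) → open))


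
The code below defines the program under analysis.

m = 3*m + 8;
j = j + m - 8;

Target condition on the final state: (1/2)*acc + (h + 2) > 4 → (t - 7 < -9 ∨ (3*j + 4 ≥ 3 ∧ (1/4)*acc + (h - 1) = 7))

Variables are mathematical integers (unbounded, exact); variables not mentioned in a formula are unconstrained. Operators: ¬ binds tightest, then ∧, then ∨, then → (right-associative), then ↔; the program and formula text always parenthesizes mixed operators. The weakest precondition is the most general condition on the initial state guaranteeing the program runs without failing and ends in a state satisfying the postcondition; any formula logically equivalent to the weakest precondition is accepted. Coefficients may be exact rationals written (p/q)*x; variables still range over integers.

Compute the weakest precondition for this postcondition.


Working backward. After the program, the postcondition (1/2)*acc + (h + 2) > 4 → (t - 7 < -9 ∨ (3*j + 4 ≥ 3 ∧ (1/4)*acc + (h - 1) = 7)) must hold; in canonical form it is (1/2)*acc + h > 2 → (t < -2 ∨ (3*j ≥ -1 ∧ (1/4)*acc + h = 8)).
Before j := j + m - 8: (1/2)*acc + h > 2 → (t < -2 ∨ (3*j + 3*m ≥ 23 ∧ (1/4)*acc + h = 8))
Before m := 3*m + 8: (1/2)*acc + h > 2 → (t < -2 ∨ (3*j + 9*m ≥ -1 ∧ (1/4)*acc + h = 8))
Answer: WP = (1/2)*acc + h > 2 → (t < -2 ∨ (3*j + 9*m ≥ -1 ∧ (1/4)*acc + h = 8))


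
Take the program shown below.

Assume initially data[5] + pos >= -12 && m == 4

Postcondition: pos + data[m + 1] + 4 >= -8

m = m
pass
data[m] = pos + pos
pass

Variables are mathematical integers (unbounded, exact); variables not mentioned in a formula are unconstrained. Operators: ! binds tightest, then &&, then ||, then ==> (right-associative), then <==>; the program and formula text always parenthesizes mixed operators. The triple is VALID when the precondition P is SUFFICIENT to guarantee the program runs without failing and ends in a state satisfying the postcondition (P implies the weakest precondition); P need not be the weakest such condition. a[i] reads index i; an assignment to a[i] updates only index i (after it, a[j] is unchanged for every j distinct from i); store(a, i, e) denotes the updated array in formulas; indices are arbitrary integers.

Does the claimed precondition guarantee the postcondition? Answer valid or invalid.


Working backward. After the program, the postcondition pos + data[m + 1] + 4 >= -8 must hold; in canonical form it is data[m + 1] + pos >= -12.
Before skip: data[m + 1] + pos >= -12
Before data[m] := pos + pos: store(data, m, 2*pos)[m + 1] + pos >= -12
Before skip: store(data, m, 2*pos)[m + 1] + pos >= -12
Before m := m: store(data, m, 2*pos)[m + 1] + pos >= -12
The weakest precondition is store(data, m, 2*pos)[m + 1] + pos >= -12.
Check whether data[5] + pos >= -12 && m == 4 implies it.
Every state satisfying the precondition satisfies the weakest precondition: the implication holds.
Answer: valid


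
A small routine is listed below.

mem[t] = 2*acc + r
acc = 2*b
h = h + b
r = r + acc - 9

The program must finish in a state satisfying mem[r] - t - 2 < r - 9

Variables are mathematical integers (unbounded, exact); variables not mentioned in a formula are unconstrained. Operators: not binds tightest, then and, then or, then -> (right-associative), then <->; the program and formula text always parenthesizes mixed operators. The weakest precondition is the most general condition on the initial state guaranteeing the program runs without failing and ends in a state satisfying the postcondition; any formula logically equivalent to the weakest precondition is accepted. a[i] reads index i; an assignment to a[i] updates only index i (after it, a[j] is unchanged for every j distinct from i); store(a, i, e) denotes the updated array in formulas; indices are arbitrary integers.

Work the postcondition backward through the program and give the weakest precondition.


Working backward. After the program, the postcondition mem[r] - t - 2 < r - 9 must hold; in canonical form it is mem[r] < r + t - 7.
Before r := r + acc - 9: mem[acc + r - 9] < acc + r + t - 16
Before h := h + b: mem[acc + r - 9] < acc + r + t - 16
Before acc := 2*b: mem[2*b + r - 9] < 2*b + r + t - 16
Before mem[t] := 2*acc + r: store(mem, t, 2*acc + r)[2*b + r - 9] < 2*b + r + t - 16
Answer: WP = store(mem, t, 2*acc + r)[2*b + r - 9] < 2*b + r + t - 16


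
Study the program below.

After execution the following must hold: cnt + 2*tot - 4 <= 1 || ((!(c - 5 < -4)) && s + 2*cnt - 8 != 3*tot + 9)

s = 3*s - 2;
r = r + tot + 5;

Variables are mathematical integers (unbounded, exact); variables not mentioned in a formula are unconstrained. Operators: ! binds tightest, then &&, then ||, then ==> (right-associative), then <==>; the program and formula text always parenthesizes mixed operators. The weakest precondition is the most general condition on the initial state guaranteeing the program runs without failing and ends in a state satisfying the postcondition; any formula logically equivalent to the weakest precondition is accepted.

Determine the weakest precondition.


Working backward. After the program, the postcondition cnt + 2*tot - 4 <= 1 || ((!(c - 5 < -4)) && s + 2*cnt - 8 != 3*tot + 9) must hold; in canonical form it is cnt + 2*tot <= 5 || ((!(c < 1)) && 2*cnt + s != 3*tot + 17).
Before r := r + tot + 5: cnt + 2*tot <= 5 || ((!(c < 1)) && 2*cnt + s != 3*tot + 17)
Before s := 3*s - 2: cnt + 2*tot <= 5 || ((!(c < 1)) && 2*cnt + 3*s != 3*tot + 19)
Answer: WP = cnt + 2*tot <= 5 || ((!(c < 1)) && 2*cnt + 3*s != 3*tot + 19)
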